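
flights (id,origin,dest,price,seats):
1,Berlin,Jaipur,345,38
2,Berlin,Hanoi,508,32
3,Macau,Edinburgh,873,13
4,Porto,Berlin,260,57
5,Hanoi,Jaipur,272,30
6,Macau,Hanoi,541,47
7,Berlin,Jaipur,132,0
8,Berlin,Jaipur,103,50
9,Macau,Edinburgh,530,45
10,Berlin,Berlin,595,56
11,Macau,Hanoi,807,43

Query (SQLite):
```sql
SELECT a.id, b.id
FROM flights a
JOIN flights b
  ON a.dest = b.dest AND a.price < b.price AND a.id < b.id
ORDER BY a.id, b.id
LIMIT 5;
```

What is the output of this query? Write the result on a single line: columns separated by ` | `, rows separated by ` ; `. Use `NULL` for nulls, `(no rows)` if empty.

2 | 6 ; 2 | 11 ; 4 | 10 ; 6 | 11

Pairs (a,b) with same dest, a.price < b.price, a.id < b.id.
dest groups: Berlin:{4,10} Edinburgh:{3,9} Hanoi:{2,6,11} Jaipur:{1,5,7,8}
Ordered by (a.id, b.id); first 5.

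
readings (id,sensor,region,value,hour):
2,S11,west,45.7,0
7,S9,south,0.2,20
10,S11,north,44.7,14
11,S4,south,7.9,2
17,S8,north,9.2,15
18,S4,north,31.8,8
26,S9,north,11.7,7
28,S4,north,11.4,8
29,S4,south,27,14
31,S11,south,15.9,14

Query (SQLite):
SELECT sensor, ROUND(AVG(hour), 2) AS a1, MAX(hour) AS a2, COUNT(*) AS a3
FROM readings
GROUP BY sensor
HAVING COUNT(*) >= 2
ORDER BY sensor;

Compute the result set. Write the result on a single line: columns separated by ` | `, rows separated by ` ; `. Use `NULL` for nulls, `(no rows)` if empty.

Group readings by sensor.
Per group compute: ROUND(AVG(hour), 2), MAX(hour), COUNT(*).
HAVING: drop groups with fewer than 2 rows.
  S11: ids {2, 10, 31} → ROUND(AVG(hour), 2)=9.33, MAX(hour)=14, COUNT(*)=3
  S4: ids {11, 18, 28, 29} → ROUND(AVG(hour), 2)=8, MAX(hour)=14, COUNT(*)=4
  S8: ids {17} → ROUND(AVG(hour), 2)=15, MAX(hour)=15, COUNT(*)=1
  S9: ids {7, 26} → ROUND(AVG(hour), 2)=13.5, MAX(hour)=20, COUNT(*)=2

S11 | 9.33 | 14 | 3 ; S4 | 8 | 14 | 4 ; S9 | 13.5 | 20 | 2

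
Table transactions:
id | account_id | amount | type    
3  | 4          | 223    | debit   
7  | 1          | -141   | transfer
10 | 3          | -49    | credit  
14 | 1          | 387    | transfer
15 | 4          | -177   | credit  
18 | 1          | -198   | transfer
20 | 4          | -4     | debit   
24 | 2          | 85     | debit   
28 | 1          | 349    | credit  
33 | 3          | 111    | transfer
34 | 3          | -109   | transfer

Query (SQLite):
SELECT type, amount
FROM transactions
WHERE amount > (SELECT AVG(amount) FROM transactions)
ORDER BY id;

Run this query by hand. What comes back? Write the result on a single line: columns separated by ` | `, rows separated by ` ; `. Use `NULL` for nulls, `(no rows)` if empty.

debit | 223 ; transfer | 387 ; debit | 85 ; credit | 349 ; transfer | 111

Scalar subquery: AVG(amount) over all transactions rows = 43.363636 (≈; comparison uses full precision).
Keep rows where amount > that value.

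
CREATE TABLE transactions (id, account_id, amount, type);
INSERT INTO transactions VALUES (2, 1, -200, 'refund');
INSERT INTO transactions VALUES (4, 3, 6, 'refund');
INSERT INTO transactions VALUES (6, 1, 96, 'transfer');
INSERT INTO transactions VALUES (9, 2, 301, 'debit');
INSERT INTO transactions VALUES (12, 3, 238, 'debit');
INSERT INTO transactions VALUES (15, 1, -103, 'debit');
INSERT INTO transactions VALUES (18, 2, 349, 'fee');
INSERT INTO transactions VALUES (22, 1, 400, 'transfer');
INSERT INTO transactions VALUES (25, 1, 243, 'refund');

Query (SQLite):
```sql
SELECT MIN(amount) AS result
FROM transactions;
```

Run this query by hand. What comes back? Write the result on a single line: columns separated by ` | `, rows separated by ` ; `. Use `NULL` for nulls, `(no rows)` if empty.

-200

All amount values: [-200, 6, 96, 301, 238, -103, 349, 400, 243].
MIN of non-NULL values = -200.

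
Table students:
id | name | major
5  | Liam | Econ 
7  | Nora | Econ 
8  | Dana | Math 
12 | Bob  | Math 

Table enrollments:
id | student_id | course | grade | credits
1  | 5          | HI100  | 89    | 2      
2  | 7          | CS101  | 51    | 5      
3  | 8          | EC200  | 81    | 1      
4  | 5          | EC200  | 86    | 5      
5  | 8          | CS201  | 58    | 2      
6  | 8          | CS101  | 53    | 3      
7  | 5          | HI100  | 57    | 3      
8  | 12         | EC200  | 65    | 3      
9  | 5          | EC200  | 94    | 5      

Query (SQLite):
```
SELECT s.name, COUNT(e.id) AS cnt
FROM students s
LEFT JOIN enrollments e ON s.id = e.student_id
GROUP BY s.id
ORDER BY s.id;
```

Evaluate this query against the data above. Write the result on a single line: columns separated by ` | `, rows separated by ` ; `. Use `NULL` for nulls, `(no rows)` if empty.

Liam | 4 ; Nora | 1 ; Dana | 3 ; Bob | 1

LEFT JOIN keeps every students row; unmatched ones get NULL for enrollments columns.
Group by students.id and compute COUNT(e.id). COUNT(col) of an all-NULL group is 0.
  5: ids {1, 4, 7, 9} → COUNT(e.id)=4
  7: ids {2} → COUNT(e.id)=1
  8: ids {3, 5, 6} → COUNT(e.id)=3
  12: ids {8} → COUNT(e.id)=1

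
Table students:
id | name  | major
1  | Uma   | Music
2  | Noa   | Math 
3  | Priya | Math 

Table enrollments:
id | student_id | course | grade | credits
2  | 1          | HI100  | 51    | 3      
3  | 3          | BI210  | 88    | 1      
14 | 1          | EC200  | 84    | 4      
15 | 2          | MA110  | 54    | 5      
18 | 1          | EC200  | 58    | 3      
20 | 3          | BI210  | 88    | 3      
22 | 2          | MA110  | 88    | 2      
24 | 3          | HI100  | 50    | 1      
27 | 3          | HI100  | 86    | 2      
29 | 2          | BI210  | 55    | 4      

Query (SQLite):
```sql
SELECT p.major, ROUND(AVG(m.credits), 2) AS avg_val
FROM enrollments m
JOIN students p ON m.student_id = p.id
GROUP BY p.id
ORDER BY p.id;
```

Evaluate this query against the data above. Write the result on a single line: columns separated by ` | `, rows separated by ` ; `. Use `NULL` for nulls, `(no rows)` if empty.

Join each enrollments row to its students via student_id.
Group joined rows by students.id; compute ROUND(AVG(m.credits), 2) per group.
  1: ids {2, 14, 18} → ROUND(AVG(m.credits), 2)=3.33
  2: ids {15, 22, 29} → ROUND(AVG(m.credits), 2)=3.67
  3: ids {3, 20, 24, 27} → ROUND(AVG(m.credits), 2)=1.75

Music | 3.33 ; Math | 3.67 ; Math | 1.75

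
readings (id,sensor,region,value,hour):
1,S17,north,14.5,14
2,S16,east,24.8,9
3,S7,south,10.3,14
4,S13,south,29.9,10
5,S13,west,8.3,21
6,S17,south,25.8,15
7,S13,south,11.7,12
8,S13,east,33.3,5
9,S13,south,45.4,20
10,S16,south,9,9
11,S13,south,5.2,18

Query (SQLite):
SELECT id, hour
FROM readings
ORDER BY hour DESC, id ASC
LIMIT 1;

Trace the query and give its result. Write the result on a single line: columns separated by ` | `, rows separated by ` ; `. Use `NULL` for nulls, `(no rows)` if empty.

Sort by hour desc, tiebreak id asc: (21, id=5), (20, id=9), (18, id=11), (15, id=6) …. Take first 1.

5 | 21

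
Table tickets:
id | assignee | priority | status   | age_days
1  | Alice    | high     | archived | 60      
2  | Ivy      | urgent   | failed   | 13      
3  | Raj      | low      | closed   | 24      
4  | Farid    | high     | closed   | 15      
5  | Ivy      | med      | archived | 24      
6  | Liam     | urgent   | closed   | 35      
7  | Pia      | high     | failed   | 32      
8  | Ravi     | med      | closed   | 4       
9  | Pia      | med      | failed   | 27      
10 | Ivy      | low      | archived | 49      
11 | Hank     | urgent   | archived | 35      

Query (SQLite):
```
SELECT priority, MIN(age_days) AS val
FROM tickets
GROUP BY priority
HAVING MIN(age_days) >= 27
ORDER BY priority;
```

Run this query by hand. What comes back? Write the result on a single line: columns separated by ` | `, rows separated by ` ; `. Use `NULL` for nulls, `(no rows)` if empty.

(no rows)

Partition tickets by priority; compute MIN(age_days) within each group.
HAVING: keep groups where MIN(age_days) >= 27.
  high: ids {1, 4, 7} → MIN(age_days)=15
  low: ids {3, 10} → MIN(age_days)=24
  med: ids {5, 8, 9} → MIN(age_days)=4
  urgent: ids {2, 6, 11} → MIN(age_days)=13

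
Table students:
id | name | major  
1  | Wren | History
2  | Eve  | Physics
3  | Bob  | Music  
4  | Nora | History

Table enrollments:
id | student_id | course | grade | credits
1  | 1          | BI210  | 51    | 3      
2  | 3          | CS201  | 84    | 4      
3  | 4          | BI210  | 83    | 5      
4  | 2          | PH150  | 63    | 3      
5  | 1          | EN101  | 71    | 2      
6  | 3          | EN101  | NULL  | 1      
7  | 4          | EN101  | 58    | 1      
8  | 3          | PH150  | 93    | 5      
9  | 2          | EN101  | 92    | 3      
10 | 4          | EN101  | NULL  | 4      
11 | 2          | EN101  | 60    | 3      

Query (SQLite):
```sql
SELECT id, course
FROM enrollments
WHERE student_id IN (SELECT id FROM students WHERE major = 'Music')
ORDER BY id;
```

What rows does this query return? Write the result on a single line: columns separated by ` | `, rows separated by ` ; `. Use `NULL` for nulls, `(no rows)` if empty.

Inner query: students.id where major = 'Music'.
Outer: keep enrollments rows whose student_id is in that set.
Inner query → {3}

2 | CS201 ; 6 | EN101 ; 8 | PH150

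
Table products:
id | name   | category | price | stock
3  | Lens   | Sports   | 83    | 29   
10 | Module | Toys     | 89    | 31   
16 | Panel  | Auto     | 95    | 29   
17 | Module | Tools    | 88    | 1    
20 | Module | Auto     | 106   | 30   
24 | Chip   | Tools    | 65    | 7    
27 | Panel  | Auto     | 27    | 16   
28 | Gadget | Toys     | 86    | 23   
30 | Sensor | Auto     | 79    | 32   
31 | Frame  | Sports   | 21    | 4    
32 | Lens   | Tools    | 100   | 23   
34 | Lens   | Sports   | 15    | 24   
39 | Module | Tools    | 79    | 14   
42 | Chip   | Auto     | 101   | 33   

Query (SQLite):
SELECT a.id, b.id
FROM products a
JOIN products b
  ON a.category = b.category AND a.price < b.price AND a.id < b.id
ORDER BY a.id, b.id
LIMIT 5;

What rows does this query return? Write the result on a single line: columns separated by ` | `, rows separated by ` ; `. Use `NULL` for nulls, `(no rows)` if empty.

16 | 20 ; 16 | 42 ; 17 | 32 ; 24 | 32 ; 24 | 39

Pairs (a,b) with same category, a.price < b.price, a.id < b.id.
category groups: Auto:{16,20,27,30,42} Sports:{3,31,34} Tools:{17,24,32,39} Toys:{10,28}
Ordered by (a.id, b.id); first 5.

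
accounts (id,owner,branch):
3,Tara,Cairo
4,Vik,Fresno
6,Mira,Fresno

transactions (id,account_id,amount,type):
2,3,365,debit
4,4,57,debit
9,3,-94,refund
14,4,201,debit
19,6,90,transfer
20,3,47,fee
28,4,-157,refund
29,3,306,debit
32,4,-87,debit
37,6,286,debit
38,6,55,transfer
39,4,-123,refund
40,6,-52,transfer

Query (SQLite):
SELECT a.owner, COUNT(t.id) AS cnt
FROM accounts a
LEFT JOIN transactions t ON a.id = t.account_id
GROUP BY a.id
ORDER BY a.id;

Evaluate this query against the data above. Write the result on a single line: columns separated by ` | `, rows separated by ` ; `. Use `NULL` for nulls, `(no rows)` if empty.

LEFT JOIN keeps every accounts row; unmatched ones get NULL for transactions columns.
Group by accounts.id and compute COUNT(t.id). COUNT(col) of an all-NULL group is 0.
  3: ids {2, 9, 20, 29} → COUNT(t.id)=4
  4: ids {4, 14, 28, 32, 39} → COUNT(t.id)=5
  6: ids {19, 37, 38, 40} → COUNT(t.id)=4

Tara | 4 ; Vik | 5 ; Mira | 4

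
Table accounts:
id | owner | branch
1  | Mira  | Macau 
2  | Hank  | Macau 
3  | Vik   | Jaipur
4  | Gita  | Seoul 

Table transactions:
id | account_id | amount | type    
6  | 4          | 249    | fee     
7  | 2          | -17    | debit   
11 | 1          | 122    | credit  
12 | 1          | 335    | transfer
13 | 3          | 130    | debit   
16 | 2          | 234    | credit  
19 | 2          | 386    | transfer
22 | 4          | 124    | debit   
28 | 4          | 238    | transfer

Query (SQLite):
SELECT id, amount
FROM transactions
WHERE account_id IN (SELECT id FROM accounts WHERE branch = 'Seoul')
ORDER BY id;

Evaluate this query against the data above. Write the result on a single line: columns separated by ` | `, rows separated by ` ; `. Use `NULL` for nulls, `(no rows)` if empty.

6 | 249 ; 22 | 124 ; 28 | 238

Inner query: accounts.id where branch = 'Seoul'.
Outer: keep transactions rows whose account_id is in that set.
Inner query → {4}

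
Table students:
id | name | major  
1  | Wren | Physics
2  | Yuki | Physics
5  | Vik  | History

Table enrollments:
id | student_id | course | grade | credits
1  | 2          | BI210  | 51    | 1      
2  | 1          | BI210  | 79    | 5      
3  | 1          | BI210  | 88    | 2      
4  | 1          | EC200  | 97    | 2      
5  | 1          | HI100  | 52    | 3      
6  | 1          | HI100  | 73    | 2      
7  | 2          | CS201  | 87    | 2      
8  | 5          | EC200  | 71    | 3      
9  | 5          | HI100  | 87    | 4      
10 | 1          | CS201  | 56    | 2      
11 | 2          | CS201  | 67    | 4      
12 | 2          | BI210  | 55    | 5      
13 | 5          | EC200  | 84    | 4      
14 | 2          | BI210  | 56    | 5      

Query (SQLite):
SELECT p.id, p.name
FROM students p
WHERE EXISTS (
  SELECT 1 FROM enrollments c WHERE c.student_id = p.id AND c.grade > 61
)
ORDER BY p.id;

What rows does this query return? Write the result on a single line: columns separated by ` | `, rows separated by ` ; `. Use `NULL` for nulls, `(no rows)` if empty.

1 | Wren ; 2 | Yuki ; 5 | Vik

For each students row, check whether any enrollments with matching student_id has grade > 61.
Keep rows where that is true.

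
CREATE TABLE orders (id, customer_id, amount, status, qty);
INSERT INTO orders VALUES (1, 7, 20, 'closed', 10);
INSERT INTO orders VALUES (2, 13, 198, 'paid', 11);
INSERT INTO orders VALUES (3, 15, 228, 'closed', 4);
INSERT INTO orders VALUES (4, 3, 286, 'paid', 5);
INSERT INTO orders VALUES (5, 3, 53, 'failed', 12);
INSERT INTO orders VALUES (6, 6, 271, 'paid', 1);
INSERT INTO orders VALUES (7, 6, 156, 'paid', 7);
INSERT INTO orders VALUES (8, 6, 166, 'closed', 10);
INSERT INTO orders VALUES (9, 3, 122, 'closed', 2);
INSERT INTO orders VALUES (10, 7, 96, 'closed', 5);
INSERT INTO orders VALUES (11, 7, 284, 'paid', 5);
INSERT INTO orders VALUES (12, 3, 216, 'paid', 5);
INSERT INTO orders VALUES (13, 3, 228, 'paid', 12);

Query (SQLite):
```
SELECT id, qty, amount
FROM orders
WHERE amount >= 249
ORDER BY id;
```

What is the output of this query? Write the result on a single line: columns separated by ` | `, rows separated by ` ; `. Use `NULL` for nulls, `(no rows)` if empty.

amount >= 249: ids {4, 6, 11}

4 | 5 | 286 ; 6 | 1 | 271 ; 11 | 5 | 284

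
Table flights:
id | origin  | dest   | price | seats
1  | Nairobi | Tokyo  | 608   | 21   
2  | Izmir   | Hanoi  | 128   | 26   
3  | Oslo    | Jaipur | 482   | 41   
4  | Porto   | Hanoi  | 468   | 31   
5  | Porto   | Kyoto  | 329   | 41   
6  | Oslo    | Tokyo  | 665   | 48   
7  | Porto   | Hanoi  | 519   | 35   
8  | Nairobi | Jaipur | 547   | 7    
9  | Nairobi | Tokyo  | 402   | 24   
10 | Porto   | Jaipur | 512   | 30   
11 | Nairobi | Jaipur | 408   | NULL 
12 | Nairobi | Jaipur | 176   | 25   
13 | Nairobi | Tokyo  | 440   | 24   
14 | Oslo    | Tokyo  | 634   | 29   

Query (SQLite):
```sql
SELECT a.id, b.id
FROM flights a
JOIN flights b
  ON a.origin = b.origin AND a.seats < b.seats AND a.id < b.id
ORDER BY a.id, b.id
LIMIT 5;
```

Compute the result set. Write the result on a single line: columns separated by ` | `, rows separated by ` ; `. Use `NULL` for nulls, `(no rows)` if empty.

1 | 9 ; 1 | 12 ; 1 | 13 ; 3 | 6 ; 4 | 5

Pairs (a,b) with same origin, a.seats < b.seats, a.id < b.id.
origin groups: Izmir:{2} Nairobi:{1,8,9,11,12,13} Oslo:{3,6,14} Porto:{4,5,7,10}
Ordered by (a.id, b.id); first 5.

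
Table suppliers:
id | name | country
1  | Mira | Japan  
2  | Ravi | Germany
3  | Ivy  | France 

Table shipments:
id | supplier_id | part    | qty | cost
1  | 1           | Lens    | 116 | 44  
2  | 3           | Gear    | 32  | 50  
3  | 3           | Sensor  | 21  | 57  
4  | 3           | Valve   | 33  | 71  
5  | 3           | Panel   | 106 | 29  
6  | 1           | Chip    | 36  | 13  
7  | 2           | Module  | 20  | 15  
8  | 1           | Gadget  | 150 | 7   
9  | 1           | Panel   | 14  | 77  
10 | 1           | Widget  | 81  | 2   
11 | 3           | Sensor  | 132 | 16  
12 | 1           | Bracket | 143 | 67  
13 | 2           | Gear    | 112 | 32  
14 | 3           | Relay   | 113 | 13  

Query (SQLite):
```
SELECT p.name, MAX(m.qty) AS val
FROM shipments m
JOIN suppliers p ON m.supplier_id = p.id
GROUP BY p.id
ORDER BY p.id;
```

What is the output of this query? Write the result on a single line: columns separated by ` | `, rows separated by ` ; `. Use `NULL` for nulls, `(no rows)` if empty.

Mira | 150 ; Ravi | 112 ; Ivy | 132

Join each shipments row to its suppliers via supplier_id.
Group joined rows by suppliers.id; compute MAX(m.qty) per group.
  1: ids {1, 6, 8, 9, 10, 12} → MAX(m.qty)=150
  2: ids {7, 13} → MAX(m.qty)=112
  3: ids {2, 3, 4, 5, 11, 14} → MAX(m.qty)=132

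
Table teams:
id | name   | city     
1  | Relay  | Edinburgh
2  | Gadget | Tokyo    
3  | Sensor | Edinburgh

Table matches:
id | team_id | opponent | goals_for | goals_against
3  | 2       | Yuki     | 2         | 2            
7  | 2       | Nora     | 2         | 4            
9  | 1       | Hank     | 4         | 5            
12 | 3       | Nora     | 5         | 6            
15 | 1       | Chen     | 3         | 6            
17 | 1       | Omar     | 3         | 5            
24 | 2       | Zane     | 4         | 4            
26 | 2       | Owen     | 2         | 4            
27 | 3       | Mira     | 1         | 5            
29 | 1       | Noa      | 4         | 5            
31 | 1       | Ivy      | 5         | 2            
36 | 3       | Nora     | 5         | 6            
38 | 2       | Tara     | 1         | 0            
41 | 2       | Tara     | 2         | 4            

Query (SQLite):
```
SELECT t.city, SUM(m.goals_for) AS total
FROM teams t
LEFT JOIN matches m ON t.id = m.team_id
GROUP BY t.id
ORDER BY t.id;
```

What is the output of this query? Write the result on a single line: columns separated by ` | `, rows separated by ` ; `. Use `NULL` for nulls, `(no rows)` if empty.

LEFT JOIN keeps every teams row; unmatched ones get NULL for matches columns.
Group by teams.id and compute SUM(m.goals_for). SUM over an all-NULL group is NULL.
  1: ids {9, 15, 17, 29, 31} → SUM(m.goals_for)=19
  2: ids {3, 7, 24, 26, 38, 41} → SUM(m.goals_for)=13
  3: ids {12, 27, 36} → SUM(m.goals_for)=11

Edinburgh | 19 ; Tokyo | 13 ; Edinburgh | 11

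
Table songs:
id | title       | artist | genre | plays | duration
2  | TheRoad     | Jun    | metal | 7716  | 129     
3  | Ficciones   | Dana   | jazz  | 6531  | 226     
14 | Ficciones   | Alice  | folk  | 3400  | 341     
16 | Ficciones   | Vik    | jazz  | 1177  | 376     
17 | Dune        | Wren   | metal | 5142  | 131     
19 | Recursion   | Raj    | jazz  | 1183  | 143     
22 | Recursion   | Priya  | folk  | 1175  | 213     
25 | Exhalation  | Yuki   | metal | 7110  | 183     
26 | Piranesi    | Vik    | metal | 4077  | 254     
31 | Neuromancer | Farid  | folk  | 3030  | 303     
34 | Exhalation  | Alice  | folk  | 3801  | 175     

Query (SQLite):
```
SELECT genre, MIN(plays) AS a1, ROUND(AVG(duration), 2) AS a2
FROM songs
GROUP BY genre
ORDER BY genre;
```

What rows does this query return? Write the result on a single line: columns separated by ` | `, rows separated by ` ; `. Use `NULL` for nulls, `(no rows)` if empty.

Group songs by genre.
Per group compute: MIN(plays), ROUND(AVG(duration), 2).
  folk: ids {14, 22, 31, 34} → MIN(plays)=1175, ROUND(AVG(duration), 2)=258
  jazz: ids {3, 16, 19} → MIN(plays)=1177, ROUND(AVG(duration), 2)=248.33
  metal: ids {2, 17, 25, 26} → MIN(plays)=4077, ROUND(AVG(duration), 2)=174.25

folk | 1175 | 258 ; jazz | 1177 | 248.33 ; metal | 4077 | 174.25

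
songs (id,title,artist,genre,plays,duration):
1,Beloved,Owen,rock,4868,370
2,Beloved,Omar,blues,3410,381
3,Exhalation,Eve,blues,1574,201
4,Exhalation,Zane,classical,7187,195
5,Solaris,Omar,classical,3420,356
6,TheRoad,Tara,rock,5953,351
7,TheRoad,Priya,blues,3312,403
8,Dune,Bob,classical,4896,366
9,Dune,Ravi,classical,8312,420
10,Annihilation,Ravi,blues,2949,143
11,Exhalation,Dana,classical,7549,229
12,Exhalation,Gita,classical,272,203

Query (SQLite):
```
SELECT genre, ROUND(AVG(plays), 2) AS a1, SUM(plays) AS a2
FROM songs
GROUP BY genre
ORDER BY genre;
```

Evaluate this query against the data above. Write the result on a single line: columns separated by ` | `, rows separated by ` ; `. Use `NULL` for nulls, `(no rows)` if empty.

blues | 2811.25 | 11245 ; classical | 5272.67 | 31636 ; rock | 5410.5 | 10821

Group songs by genre.
Per group compute: ROUND(AVG(plays), 2), SUM(plays).
  blues: ids {2, 3, 7, 10} → ROUND(AVG(plays), 2)=2811.25, SUM(plays)=11245
  classical: ids {4, 5, 8, 9, 11, 12} → ROUND(AVG(plays), 2)=5272.67, SUM(plays)=31636
  rock: ids {1, 6} → ROUND(AVG(plays), 2)=5410.5, SUM(plays)=10821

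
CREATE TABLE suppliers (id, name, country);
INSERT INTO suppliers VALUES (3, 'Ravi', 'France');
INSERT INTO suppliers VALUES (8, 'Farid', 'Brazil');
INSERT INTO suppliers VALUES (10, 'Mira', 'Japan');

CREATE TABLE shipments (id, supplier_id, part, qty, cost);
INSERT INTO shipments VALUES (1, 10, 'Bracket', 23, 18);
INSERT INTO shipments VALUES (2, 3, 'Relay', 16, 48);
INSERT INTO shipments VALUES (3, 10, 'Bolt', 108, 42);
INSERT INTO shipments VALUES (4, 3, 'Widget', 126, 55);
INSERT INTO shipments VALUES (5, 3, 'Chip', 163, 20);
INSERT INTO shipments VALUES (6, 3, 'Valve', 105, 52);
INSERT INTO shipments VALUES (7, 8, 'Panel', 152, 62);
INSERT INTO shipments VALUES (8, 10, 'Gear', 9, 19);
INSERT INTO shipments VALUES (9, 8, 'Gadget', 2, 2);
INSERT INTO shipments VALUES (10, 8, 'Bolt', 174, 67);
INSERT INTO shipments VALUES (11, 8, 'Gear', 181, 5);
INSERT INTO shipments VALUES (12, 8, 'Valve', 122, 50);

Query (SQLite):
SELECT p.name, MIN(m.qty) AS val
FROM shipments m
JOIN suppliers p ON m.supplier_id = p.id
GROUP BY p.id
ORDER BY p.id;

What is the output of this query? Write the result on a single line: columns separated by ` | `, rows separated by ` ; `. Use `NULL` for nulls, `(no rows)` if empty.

Join each shipments row to its suppliers via supplier_id.
Group joined rows by suppliers.id; compute MIN(m.qty) per group.
  3: ids {2, 4, 5, 6} → MIN(m.qty)=16
  8: ids {7, 9, 10, 11, 12} → MIN(m.qty)=2
  10: ids {1, 3, 8} → MIN(m.qty)=9

Ravi | 16 ; Farid | 2 ; Mira | 9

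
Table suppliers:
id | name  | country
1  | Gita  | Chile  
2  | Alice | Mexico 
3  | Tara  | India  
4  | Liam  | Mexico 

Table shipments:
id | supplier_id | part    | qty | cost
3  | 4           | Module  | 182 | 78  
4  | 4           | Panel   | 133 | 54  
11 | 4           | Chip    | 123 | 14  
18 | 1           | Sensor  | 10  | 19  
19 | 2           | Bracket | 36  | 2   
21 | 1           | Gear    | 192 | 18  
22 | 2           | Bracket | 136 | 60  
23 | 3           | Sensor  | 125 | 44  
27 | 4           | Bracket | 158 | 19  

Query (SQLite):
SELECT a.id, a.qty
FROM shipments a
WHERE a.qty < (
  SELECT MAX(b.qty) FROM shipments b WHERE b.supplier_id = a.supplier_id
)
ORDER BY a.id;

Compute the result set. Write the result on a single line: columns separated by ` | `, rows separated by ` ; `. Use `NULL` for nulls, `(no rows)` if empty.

For each shipments row a, compute MAX(qty) over rows sharing a.supplier_id.
Keep row a if a.qty < that per-group MAX.
  supplier_id=1: MAX(qty) = 192
  supplier_id=2: MAX(qty) = 136
  supplier_id=3: MAX(qty) = 125
  supplier_id=4: MAX(qty) = 182

4 | 133 ; 11 | 123 ; 18 | 10 ; 19 | 36 ; 27 | 158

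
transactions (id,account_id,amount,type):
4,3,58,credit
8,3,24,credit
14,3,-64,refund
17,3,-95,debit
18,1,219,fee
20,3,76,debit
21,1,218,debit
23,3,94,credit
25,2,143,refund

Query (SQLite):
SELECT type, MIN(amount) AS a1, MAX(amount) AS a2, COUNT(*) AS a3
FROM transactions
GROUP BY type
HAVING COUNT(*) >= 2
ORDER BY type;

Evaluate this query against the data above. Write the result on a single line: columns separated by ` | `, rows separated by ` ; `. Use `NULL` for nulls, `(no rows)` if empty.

credit | 24 | 94 | 3 ; debit | -95 | 218 | 3 ; refund | -64 | 143 | 2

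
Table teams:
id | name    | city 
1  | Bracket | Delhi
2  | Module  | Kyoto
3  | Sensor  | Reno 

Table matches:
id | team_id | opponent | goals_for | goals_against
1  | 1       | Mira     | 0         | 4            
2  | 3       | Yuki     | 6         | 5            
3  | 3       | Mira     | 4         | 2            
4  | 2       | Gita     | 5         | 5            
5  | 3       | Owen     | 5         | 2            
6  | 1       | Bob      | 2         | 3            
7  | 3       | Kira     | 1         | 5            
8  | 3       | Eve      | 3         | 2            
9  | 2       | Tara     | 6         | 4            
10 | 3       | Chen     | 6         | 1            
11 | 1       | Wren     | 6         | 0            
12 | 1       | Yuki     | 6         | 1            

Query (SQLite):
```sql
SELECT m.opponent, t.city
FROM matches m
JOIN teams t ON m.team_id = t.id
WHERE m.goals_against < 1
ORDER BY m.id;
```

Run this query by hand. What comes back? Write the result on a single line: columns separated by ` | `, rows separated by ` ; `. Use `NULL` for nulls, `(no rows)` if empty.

Wren | Delhi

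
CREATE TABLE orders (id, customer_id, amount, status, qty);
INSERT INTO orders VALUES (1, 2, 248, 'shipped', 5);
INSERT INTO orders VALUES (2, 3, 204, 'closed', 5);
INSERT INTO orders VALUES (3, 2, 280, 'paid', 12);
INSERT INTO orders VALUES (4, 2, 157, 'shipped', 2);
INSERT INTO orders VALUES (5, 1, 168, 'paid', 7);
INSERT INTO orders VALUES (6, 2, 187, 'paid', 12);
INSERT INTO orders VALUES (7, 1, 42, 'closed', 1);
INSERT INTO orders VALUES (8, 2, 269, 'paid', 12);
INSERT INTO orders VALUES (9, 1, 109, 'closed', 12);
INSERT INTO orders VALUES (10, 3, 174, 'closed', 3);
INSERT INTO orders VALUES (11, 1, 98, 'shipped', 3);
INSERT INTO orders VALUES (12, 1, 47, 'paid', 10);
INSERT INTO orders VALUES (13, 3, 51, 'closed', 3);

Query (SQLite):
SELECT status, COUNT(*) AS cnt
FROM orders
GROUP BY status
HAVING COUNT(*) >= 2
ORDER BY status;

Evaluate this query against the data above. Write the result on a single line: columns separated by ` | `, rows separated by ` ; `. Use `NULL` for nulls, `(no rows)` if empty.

closed | 5 ; paid | 5 ; shipped | 3

Partition orders by status; compute COUNT(*) within each group.
HAVING: keep groups with count ≥ 2.
  closed: ids {2, 7, 9, 10, 13} → COUNT(*)=5
  paid: ids {3, 5, 6, 8, 12} → COUNT(*)=5
  shipped: ids {1, 4, 11} → COUNT(*)=3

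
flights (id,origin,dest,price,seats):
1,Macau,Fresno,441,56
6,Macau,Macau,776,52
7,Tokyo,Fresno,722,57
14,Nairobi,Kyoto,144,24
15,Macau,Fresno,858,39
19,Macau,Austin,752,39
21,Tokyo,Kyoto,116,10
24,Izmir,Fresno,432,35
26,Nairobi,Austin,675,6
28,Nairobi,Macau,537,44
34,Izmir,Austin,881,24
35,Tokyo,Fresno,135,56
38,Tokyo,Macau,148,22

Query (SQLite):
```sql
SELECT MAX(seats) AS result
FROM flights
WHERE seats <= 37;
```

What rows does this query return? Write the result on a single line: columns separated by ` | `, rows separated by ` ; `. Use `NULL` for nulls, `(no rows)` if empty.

Rows where seats <= 37 → seats values: [24, 10, 35, 6, 24, 22].
MAX of non-NULL values = 35.

35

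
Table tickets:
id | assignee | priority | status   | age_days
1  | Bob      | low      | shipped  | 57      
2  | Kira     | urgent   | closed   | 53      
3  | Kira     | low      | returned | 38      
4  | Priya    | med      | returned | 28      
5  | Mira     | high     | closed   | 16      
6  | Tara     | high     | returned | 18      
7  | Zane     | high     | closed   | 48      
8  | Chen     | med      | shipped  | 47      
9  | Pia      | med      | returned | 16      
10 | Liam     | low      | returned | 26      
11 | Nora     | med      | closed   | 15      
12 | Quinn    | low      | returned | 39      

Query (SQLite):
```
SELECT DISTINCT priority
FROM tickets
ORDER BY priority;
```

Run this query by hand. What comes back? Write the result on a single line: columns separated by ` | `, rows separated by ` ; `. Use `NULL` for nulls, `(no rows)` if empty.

Collect distinct priority values from tickets.

high ; low ; med ; urgent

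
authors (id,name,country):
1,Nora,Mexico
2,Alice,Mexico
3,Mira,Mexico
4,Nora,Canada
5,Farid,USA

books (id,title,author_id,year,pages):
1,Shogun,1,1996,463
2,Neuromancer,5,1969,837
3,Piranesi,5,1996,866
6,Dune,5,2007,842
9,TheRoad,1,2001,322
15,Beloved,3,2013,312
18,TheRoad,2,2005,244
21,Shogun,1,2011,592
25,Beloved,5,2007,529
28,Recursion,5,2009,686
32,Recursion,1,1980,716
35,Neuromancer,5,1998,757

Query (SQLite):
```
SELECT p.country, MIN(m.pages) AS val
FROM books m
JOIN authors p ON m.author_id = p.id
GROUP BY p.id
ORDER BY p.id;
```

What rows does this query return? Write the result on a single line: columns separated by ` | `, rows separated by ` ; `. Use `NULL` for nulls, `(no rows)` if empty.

Join each books row to its authors via author_id.
Group joined rows by authors.id; compute MIN(m.pages) per group.
  1: ids {1, 9, 21, 32} → MIN(m.pages)=322
  2: ids {18} → MIN(m.pages)=244
  3: ids {15} → MIN(m.pages)=312
  5: ids {2, 3, 6, 25, 28, 35} → MIN(m.pages)=529

Mexico | 322 ; Mexico | 244 ; Mexico | 312 ; USA | 529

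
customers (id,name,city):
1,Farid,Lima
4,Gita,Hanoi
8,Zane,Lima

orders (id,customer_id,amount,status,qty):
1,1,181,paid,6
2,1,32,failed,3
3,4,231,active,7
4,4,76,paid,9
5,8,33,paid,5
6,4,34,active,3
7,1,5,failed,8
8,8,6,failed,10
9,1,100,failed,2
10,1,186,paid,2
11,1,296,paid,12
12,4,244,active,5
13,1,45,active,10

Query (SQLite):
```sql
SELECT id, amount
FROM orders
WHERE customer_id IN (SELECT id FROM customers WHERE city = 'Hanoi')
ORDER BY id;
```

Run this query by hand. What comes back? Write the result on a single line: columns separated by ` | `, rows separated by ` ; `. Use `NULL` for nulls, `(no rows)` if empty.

Inner query: customers.id where city = 'Hanoi'.
Outer: keep orders rows whose customer_id is in that set.
Inner query → {4}

3 | 231 ; 4 | 76 ; 6 | 34 ; 12 | 244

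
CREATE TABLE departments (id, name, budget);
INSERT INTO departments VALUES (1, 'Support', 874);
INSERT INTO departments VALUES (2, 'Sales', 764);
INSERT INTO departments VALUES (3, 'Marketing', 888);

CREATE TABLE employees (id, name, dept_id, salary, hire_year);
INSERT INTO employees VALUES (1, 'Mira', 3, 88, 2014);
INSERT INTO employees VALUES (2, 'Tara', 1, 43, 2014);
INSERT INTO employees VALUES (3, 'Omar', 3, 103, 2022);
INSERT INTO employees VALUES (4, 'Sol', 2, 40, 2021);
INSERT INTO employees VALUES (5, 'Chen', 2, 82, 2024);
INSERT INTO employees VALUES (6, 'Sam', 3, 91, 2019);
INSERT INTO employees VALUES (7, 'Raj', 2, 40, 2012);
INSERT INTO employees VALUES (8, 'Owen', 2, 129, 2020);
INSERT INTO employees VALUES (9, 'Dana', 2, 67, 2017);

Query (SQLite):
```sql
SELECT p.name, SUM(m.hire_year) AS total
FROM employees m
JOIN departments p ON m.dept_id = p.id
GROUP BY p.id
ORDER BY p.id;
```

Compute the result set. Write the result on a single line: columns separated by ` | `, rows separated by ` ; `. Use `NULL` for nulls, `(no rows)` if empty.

Support | 2014 ; Sales | 10094 ; Marketing | 6055

Join each employees row to its departments via dept_id.
Group joined rows by departments.id; compute SUM(m.hire_year) per group.
  1: ids {2} → SUM(m.hire_year)=2014
  2: ids {4, 5, 7, 8, 9} → SUM(m.hire_year)=10094
  3: ids {1, 3, 6} → SUM(m.hire_year)=6055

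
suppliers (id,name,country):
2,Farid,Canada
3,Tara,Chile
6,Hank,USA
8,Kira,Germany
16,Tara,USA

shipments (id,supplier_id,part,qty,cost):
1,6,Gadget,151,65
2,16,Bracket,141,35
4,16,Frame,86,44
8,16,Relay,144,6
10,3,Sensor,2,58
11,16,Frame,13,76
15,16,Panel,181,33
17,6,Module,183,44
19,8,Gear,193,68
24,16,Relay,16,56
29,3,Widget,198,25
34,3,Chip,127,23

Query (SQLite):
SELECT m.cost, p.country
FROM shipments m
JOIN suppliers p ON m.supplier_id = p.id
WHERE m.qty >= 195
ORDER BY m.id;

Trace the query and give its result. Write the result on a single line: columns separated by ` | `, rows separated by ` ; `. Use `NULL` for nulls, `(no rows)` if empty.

25 | Chile

Each shipments row matches the suppliers row where supplier_id = suppliers.id.
Then keep rows with m.qty >= 195.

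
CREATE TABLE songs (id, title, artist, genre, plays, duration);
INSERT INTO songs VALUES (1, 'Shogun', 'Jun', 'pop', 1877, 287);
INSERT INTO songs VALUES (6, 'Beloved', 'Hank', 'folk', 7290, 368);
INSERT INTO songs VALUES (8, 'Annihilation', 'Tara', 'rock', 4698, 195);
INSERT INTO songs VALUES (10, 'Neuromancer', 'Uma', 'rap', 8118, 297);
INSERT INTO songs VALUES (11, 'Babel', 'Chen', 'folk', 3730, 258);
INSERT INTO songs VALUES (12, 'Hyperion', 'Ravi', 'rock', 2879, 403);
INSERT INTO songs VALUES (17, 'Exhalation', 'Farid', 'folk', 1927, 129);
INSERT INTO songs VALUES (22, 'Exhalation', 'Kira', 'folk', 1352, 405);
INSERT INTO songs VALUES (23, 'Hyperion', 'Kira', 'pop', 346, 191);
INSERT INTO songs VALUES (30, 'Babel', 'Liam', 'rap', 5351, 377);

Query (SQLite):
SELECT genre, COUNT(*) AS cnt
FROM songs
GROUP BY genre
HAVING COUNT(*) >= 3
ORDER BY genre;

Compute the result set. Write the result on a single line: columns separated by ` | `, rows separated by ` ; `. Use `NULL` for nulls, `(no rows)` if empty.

Partition songs by genre; compute COUNT(*) within each group.
HAVING: keep groups with count ≥ 3.
  folk: ids {6, 11, 17, 22} → COUNT(*)=4
  pop: ids {1, 23} → COUNT(*)=2
  rap: ids {10, 30} → COUNT(*)=2
  rock: ids {8, 12} → COUNT(*)=2

folk | 4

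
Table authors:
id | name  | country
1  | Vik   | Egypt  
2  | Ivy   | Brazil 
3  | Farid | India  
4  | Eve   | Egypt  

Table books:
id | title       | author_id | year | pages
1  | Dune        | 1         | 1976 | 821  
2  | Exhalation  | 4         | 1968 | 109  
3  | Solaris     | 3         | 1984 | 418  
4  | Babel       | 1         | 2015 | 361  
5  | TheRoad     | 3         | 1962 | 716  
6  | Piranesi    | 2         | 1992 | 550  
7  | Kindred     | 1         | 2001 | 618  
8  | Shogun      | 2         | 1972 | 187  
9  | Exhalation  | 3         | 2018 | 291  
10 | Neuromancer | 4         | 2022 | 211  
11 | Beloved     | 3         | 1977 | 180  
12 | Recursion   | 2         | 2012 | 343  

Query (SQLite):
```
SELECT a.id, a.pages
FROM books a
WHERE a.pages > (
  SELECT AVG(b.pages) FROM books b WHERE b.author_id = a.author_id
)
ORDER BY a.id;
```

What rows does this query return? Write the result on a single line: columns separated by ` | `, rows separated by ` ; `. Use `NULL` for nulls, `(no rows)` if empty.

For each books row a, compute AVG(pages) over rows sharing a.author_id.
Keep row a if a.pages > that per-group AVG.
  author_id=1: AVG(pages) = 600.0
  author_id=2: AVG(pages) = 360.0
  author_id=3: AVG(pages) = 401.25
  author_id=4: AVG(pages) = 160.0

1 | 821 ; 3 | 418 ; 5 | 716 ; 6 | 550 ; 7 | 618 ; 10 | 211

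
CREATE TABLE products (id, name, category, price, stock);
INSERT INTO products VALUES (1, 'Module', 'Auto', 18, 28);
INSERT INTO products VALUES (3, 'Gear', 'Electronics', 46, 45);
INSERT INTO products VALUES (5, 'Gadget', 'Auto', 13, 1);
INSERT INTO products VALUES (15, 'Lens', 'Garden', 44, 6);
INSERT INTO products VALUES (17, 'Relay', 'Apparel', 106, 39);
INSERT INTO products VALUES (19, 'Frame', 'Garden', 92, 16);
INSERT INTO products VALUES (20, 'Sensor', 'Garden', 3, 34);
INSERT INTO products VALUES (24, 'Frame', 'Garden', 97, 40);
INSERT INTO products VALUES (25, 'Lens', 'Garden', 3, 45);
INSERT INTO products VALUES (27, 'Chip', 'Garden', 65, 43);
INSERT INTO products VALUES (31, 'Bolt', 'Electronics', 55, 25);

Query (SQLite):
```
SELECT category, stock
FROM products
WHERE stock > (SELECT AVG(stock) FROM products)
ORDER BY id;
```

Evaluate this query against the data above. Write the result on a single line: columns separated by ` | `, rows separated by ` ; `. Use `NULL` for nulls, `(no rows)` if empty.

Scalar subquery: AVG(stock) over all products rows = 29.272727 (≈; comparison uses full precision).
Keep rows where stock > that value.

Electronics | 45 ; Apparel | 39 ; Garden | 34 ; Garden | 40 ; Garden | 45 ; Garden | 43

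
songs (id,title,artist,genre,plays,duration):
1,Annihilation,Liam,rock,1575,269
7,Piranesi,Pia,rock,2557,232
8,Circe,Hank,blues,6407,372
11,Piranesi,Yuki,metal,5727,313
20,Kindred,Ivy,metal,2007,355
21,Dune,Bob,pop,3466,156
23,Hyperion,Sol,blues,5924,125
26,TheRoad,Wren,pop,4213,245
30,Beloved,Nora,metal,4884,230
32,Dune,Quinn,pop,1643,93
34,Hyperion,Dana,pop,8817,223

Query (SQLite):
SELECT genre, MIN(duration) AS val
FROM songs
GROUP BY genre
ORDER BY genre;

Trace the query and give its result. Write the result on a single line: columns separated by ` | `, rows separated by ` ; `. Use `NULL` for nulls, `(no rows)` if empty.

blues | 125 ; metal | 230 ; pop | 93 ; rock | 232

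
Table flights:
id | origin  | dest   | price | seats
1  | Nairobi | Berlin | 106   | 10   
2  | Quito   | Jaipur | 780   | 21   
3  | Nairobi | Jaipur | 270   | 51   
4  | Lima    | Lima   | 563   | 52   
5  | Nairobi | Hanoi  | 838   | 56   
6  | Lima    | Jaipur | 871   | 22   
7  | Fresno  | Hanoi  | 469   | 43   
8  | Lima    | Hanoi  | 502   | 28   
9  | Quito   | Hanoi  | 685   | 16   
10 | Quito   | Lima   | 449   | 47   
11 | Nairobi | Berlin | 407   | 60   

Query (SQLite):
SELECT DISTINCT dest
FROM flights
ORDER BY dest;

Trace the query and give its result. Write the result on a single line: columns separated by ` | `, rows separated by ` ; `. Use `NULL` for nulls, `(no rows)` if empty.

Berlin ; Hanoi ; Jaipur ; Lima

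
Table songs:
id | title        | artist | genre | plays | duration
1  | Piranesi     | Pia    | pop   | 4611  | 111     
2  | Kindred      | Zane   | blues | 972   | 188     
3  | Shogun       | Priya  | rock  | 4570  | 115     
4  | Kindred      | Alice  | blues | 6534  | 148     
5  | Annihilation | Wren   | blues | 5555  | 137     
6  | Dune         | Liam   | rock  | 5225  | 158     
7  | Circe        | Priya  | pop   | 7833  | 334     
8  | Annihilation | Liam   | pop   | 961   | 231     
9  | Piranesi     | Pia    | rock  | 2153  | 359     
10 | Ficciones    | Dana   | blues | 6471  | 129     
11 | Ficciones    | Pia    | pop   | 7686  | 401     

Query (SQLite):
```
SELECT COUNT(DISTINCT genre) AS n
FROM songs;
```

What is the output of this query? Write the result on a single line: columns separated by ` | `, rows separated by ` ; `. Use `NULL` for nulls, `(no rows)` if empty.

3

Count distinct non-NULL genre values.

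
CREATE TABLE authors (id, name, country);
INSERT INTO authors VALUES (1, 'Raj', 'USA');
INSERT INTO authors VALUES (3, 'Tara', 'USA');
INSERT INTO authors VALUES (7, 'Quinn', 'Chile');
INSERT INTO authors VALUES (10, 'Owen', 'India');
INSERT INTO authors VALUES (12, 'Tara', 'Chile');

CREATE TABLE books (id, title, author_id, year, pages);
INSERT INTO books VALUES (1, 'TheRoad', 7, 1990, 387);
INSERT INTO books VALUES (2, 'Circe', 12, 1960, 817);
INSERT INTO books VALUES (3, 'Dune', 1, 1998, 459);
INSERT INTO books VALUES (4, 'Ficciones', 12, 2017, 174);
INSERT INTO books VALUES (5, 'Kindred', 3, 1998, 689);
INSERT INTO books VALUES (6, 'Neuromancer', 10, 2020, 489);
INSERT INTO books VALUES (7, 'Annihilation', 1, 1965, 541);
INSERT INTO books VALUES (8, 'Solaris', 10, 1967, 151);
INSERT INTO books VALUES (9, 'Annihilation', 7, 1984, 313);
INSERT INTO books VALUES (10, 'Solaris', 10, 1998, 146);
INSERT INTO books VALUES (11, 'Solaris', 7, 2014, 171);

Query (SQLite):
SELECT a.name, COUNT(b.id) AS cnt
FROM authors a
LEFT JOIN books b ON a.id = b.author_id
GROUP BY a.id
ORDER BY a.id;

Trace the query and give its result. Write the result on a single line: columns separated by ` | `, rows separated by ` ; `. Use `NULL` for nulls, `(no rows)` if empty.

Raj | 2 ; Tara | 1 ; Quinn | 3 ; Owen | 3 ; Tara | 2

LEFT JOIN keeps every authors row; unmatched ones get NULL for books columns.
Group by authors.id and compute COUNT(b.id). COUNT(col) of an all-NULL group is 0.
  1: ids {3, 7} → COUNT(b.id)=2
  3: ids {5} → COUNT(b.id)=1
  7: ids {1, 9, 11} → COUNT(b.id)=3
  10: ids {6, 8, 10} → COUNT(b.id)=3
  12: ids {2, 4} → COUNT(b.id)=2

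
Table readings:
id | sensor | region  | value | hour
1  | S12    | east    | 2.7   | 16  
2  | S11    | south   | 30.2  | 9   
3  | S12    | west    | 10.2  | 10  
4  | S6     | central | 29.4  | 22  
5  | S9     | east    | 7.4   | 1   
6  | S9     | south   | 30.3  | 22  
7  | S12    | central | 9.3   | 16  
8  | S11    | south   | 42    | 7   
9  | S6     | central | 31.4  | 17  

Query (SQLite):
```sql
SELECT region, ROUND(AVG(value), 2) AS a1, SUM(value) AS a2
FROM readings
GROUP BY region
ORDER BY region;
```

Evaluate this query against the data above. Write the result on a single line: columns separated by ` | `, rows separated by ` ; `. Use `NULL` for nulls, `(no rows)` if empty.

Group readings by region.
Per group compute: ROUND(AVG(value), 2), SUM(value).
  central: ids {4, 7, 9} → ROUND(AVG(value), 2)=23.37, SUM(value)=70.1
  east: ids {1, 5} → ROUND(AVG(value), 2)=5.05, SUM(value)=10.1
  south: ids {2, 6, 8} → ROUND(AVG(value), 2)=34.17, SUM(value)=102.5
  west: ids {3} → ROUND(AVG(value), 2)=10.2, SUM(value)=10.2

central | 23.37 | 70.1 ; east | 5.05 | 10.1 ; south | 34.17 | 102.5 ; west | 10.2 | 10.2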